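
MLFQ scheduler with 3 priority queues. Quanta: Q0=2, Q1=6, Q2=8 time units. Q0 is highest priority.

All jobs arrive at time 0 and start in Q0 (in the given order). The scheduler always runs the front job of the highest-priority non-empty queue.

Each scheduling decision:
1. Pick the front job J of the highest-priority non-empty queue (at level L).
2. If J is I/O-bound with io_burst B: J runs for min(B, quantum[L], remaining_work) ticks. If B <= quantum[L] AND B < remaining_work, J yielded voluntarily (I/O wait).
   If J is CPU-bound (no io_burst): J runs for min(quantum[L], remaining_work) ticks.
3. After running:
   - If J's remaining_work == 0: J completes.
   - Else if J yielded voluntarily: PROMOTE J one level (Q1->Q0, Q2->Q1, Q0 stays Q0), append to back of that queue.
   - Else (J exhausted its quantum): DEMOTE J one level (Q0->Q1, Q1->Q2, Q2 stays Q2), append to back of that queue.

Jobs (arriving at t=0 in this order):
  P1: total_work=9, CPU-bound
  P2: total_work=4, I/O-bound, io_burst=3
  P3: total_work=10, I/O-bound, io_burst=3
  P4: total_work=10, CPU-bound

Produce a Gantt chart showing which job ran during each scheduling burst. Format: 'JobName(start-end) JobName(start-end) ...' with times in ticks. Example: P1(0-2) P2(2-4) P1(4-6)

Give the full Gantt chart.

t=0-2: P1@Q0 runs 2, rem=7, quantum used, demote→Q1. Q0=[P2,P3,P4] Q1=[P1] Q2=[]
t=2-4: P2@Q0 runs 2, rem=2, quantum used, demote→Q1. Q0=[P3,P4] Q1=[P1,P2] Q2=[]
t=4-6: P3@Q0 runs 2, rem=8, quantum used, demote→Q1. Q0=[P4] Q1=[P1,P2,P3] Q2=[]
t=6-8: P4@Q0 runs 2, rem=8, quantum used, demote→Q1. Q0=[] Q1=[P1,P2,P3,P4] Q2=[]
t=8-14: P1@Q1 runs 6, rem=1, quantum used, demote→Q2. Q0=[] Q1=[P2,P3,P4] Q2=[P1]
t=14-16: P2@Q1 runs 2, rem=0, completes. Q0=[] Q1=[P3,P4] Q2=[P1]
t=16-19: P3@Q1 runs 3, rem=5, I/O yield, promote→Q0. Q0=[P3] Q1=[P4] Q2=[P1]
t=19-21: P3@Q0 runs 2, rem=3, quantum used, demote→Q1. Q0=[] Q1=[P4,P3] Q2=[P1]
t=21-27: P4@Q1 runs 6, rem=2, quantum used, demote→Q2. Q0=[] Q1=[P3] Q2=[P1,P4]
t=27-30: P3@Q1 runs 3, rem=0, completes. Q0=[] Q1=[] Q2=[P1,P4]
t=30-31: P1@Q2 runs 1, rem=0, completes. Q0=[] Q1=[] Q2=[P4]
t=31-33: P4@Q2 runs 2, rem=0, completes. Q0=[] Q1=[] Q2=[]

Answer: P1(0-2) P2(2-4) P3(4-6) P4(6-8) P1(8-14) P2(14-16) P3(16-19) P3(19-21) P4(21-27) P3(27-30) P1(30-31) P4(31-33)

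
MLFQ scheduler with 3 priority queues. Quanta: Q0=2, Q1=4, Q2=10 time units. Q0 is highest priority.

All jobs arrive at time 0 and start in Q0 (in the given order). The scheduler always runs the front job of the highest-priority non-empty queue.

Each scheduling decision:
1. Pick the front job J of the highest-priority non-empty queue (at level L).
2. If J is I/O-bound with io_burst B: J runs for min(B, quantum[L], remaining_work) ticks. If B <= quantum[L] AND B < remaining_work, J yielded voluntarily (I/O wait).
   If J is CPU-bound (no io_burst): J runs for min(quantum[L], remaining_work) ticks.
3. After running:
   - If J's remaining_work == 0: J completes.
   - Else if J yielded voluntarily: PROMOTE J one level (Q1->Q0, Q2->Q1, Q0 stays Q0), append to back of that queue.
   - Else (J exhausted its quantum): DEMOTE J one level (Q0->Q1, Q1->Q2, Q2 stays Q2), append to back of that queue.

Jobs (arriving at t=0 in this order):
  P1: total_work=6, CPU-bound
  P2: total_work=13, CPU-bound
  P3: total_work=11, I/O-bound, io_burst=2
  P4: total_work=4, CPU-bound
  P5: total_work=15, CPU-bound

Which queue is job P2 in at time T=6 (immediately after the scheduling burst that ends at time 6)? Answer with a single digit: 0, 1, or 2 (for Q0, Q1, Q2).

Answer: 1

Derivation:
t=0-2: P1@Q0 runs 2, rem=4, quantum used, demote→Q1. Q0=[P2,P3,P4,P5] Q1=[P1] Q2=[]
t=2-4: P2@Q0 runs 2, rem=11, quantum used, demote→Q1. Q0=[P3,P4,P5] Q1=[P1,P2] Q2=[]
t=4-6: P3@Q0 runs 2, rem=9, I/O yield, promote→Q0. Q0=[P4,P5,P3] Q1=[P1,P2] Q2=[]
t=6-8: P4@Q0 runs 2, rem=2, quantum used, demote→Q1. Q0=[P5,P3] Q1=[P1,P2,P4] Q2=[]
t=8-10: P5@Q0 runs 2, rem=13, quantum used, demote→Q1. Q0=[P3] Q1=[P1,P2,P4,P5] Q2=[]
t=10-12: P3@Q0 runs 2, rem=7, I/O yield, promote→Q0. Q0=[P3] Q1=[P1,P2,P4,P5] Q2=[]
t=12-14: P3@Q0 runs 2, rem=5, I/O yield, promote→Q0. Q0=[P3] Q1=[P1,P2,P4,P5] Q2=[]
t=14-16: P3@Q0 runs 2, rem=3, I/O yield, promote→Q0. Q0=[P3] Q1=[P1,P2,P4,P5] Q2=[]
t=16-18: P3@Q0 runs 2, rem=1, I/O yield, promote→Q0. Q0=[P3] Q1=[P1,P2,P4,P5] Q2=[]
t=18-19: P3@Q0 runs 1, rem=0, completes. Q0=[] Q1=[P1,P2,P4,P5] Q2=[]
t=19-23: P1@Q1 runs 4, rem=0, completes. Q0=[] Q1=[P2,P4,P5] Q2=[]
t=23-27: P2@Q1 runs 4, rem=7, quantum used, demote→Q2. Q0=[] Q1=[P4,P5] Q2=[P2]
t=27-29: P4@Q1 runs 2, rem=0, completes. Q0=[] Q1=[P5] Q2=[P2]
t=29-33: P5@Q1 runs 4, rem=9, quantum used, demote→Q2. Q0=[] Q1=[] Q2=[P2,P5]
t=33-40: P2@Q2 runs 7, rem=0, completes. Q0=[] Q1=[] Q2=[P5]
t=40-49: P5@Q2 runs 9, rem=0, completes. Q0=[] Q1=[] Q2=[]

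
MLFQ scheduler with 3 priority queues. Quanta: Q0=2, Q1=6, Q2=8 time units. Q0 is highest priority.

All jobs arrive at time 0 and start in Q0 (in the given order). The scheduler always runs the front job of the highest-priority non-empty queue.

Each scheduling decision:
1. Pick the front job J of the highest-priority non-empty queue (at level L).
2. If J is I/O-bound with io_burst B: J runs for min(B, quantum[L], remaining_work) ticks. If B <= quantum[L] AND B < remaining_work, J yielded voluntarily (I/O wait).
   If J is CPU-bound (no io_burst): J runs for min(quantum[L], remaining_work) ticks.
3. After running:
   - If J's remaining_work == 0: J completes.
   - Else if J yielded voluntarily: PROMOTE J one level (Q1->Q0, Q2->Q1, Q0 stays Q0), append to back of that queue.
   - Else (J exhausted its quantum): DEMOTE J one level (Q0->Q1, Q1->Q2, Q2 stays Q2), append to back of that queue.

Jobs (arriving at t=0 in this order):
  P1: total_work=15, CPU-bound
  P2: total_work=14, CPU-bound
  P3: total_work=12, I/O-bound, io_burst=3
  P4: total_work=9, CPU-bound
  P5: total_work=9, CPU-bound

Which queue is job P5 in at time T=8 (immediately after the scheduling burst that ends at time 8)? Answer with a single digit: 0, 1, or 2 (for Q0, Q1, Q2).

t=0-2: P1@Q0 runs 2, rem=13, quantum used, demote→Q1. Q0=[P2,P3,P4,P5] Q1=[P1] Q2=[]
t=2-4: P2@Q0 runs 2, rem=12, quantum used, demote→Q1. Q0=[P3,P4,P5] Q1=[P1,P2] Q2=[]
t=4-6: P3@Q0 runs 2, rem=10, quantum used, demote→Q1. Q0=[P4,P5] Q1=[P1,P2,P3] Q2=[]
t=6-8: P4@Q0 runs 2, rem=7, quantum used, demote→Q1. Q0=[P5] Q1=[P1,P2,P3,P4] Q2=[]
t=8-10: P5@Q0 runs 2, rem=7, quantum used, demote→Q1. Q0=[] Q1=[P1,P2,P3,P4,P5] Q2=[]
t=10-16: P1@Q1 runs 6, rem=7, quantum used, demote→Q2. Q0=[] Q1=[P2,P3,P4,P5] Q2=[P1]
t=16-22: P2@Q1 runs 6, rem=6, quantum used, demote→Q2. Q0=[] Q1=[P3,P4,P5] Q2=[P1,P2]
t=22-25: P3@Q1 runs 3, rem=7, I/O yield, promote→Q0. Q0=[P3] Q1=[P4,P5] Q2=[P1,P2]
t=25-27: P3@Q0 runs 2, rem=5, quantum used, demote→Q1. Q0=[] Q1=[P4,P5,P3] Q2=[P1,P2]
t=27-33: P4@Q1 runs 6, rem=1, quantum used, demote→Q2. Q0=[] Q1=[P5,P3] Q2=[P1,P2,P4]
t=33-39: P5@Q1 runs 6, rem=1, quantum used, demote→Q2. Q0=[] Q1=[P3] Q2=[P1,P2,P4,P5]
t=39-42: P3@Q1 runs 3, rem=2, I/O yield, promote→Q0. Q0=[P3] Q1=[] Q2=[P1,P2,P4,P5]
t=42-44: P3@Q0 runs 2, rem=0, completes. Q0=[] Q1=[] Q2=[P1,P2,P4,P5]
t=44-51: P1@Q2 runs 7, rem=0, completes. Q0=[] Q1=[] Q2=[P2,P4,P5]
t=51-57: P2@Q2 runs 6, rem=0, completes. Q0=[] Q1=[] Q2=[P4,P5]
t=57-58: P4@Q2 runs 1, rem=0, completes. Q0=[] Q1=[] Q2=[P5]
t=58-59: P5@Q2 runs 1, rem=0, completes. Q0=[] Q1=[] Q2=[]

Answer: 0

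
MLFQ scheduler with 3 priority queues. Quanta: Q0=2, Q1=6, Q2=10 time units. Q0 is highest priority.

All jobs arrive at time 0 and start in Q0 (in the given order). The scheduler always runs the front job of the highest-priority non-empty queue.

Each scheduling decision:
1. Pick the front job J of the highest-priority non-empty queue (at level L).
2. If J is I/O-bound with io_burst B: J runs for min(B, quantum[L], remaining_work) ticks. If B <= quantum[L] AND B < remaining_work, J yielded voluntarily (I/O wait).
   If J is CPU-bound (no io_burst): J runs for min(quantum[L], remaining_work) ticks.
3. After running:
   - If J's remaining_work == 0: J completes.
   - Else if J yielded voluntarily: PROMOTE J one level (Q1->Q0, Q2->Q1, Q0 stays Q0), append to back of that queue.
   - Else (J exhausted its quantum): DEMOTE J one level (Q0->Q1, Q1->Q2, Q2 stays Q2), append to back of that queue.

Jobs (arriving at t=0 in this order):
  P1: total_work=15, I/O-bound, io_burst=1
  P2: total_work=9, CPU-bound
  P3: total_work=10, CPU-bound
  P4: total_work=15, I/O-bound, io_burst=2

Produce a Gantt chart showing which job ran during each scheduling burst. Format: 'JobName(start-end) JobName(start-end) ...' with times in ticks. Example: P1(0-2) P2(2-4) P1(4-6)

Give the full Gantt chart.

Answer: P1(0-1) P2(1-3) P3(3-5) P4(5-7) P1(7-8) P4(8-10) P1(10-11) P4(11-13) P1(13-14) P4(14-16) P1(16-17) P4(17-19) P1(19-20) P4(20-22) P1(22-23) P4(23-25) P1(25-26) P4(26-27) P1(27-28) P1(28-29) P1(29-30) P1(30-31) P1(31-32) P1(32-33) P1(33-34) P2(34-40) P3(40-46) P2(46-47) P3(47-49)

Derivation:
t=0-1: P1@Q0 runs 1, rem=14, I/O yield, promote→Q0. Q0=[P2,P3,P4,P1] Q1=[] Q2=[]
t=1-3: P2@Q0 runs 2, rem=7, quantum used, demote→Q1. Q0=[P3,P4,P1] Q1=[P2] Q2=[]
t=3-5: P3@Q0 runs 2, rem=8, quantum used, demote→Q1. Q0=[P4,P1] Q1=[P2,P3] Q2=[]
t=5-7: P4@Q0 runs 2, rem=13, I/O yield, promote→Q0. Q0=[P1,P4] Q1=[P2,P3] Q2=[]
t=7-8: P1@Q0 runs 1, rem=13, I/O yield, promote→Q0. Q0=[P4,P1] Q1=[P2,P3] Q2=[]
t=8-10: P4@Q0 runs 2, rem=11, I/O yield, promote→Q0. Q0=[P1,P4] Q1=[P2,P3] Q2=[]
t=10-11: P1@Q0 runs 1, rem=12, I/O yield, promote→Q0. Q0=[P4,P1] Q1=[P2,P3] Q2=[]
t=11-13: P4@Q0 runs 2, rem=9, I/O yield, promote→Q0. Q0=[P1,P4] Q1=[P2,P3] Q2=[]
t=13-14: P1@Q0 runs 1, rem=11, I/O yield, promote→Q0. Q0=[P4,P1] Q1=[P2,P3] Q2=[]
t=14-16: P4@Q0 runs 2, rem=7, I/O yield, promote→Q0. Q0=[P1,P4] Q1=[P2,P3] Q2=[]
t=16-17: P1@Q0 runs 1, rem=10, I/O yield, promote→Q0. Q0=[P4,P1] Q1=[P2,P3] Q2=[]
t=17-19: P4@Q0 runs 2, rem=5, I/O yield, promote→Q0. Q0=[P1,P4] Q1=[P2,P3] Q2=[]
t=19-20: P1@Q0 runs 1, rem=9, I/O yield, promote→Q0. Q0=[P4,P1] Q1=[P2,P3] Q2=[]
t=20-22: P4@Q0 runs 2, rem=3, I/O yield, promote→Q0. Q0=[P1,P4] Q1=[P2,P3] Q2=[]
t=22-23: P1@Q0 runs 1, rem=8, I/O yield, promote→Q0. Q0=[P4,P1] Q1=[P2,P3] Q2=[]
t=23-25: P4@Q0 runs 2, rem=1, I/O yield, promote→Q0. Q0=[P1,P4] Q1=[P2,P3] Q2=[]
t=25-26: P1@Q0 runs 1, rem=7, I/O yield, promote→Q0. Q0=[P4,P1] Q1=[P2,P3] Q2=[]
t=26-27: P4@Q0 runs 1, rem=0, completes. Q0=[P1] Q1=[P2,P3] Q2=[]
t=27-28: P1@Q0 runs 1, rem=6, I/O yield, promote→Q0. Q0=[P1] Q1=[P2,P3] Q2=[]
t=28-29: P1@Q0 runs 1, rem=5, I/O yield, promote→Q0. Q0=[P1] Q1=[P2,P3] Q2=[]
t=29-30: P1@Q0 runs 1, rem=4, I/O yield, promote→Q0. Q0=[P1] Q1=[P2,P3] Q2=[]
t=30-31: P1@Q0 runs 1, rem=3, I/O yield, promote→Q0. Q0=[P1] Q1=[P2,P3] Q2=[]
t=31-32: P1@Q0 runs 1, rem=2, I/O yield, promote→Q0. Q0=[P1] Q1=[P2,P3] Q2=[]
t=32-33: P1@Q0 runs 1, rem=1, I/O yield, promote→Q0. Q0=[P1] Q1=[P2,P3] Q2=[]
t=33-34: P1@Q0 runs 1, rem=0, completes. Q0=[] Q1=[P2,P3] Q2=[]
t=34-40: P2@Q1 runs 6, rem=1, quantum used, demote→Q2. Q0=[] Q1=[P3] Q2=[P2]
t=40-46: P3@Q1 runs 6, rem=2, quantum used, demote→Q2. Q0=[] Q1=[] Q2=[P2,P3]
t=46-47: P2@Q2 runs 1, rem=0, completes. Q0=[] Q1=[] Q2=[P3]
t=47-49: P3@Q2 runs 2, rem=0, completes. Q0=[] Q1=[] Q2=[]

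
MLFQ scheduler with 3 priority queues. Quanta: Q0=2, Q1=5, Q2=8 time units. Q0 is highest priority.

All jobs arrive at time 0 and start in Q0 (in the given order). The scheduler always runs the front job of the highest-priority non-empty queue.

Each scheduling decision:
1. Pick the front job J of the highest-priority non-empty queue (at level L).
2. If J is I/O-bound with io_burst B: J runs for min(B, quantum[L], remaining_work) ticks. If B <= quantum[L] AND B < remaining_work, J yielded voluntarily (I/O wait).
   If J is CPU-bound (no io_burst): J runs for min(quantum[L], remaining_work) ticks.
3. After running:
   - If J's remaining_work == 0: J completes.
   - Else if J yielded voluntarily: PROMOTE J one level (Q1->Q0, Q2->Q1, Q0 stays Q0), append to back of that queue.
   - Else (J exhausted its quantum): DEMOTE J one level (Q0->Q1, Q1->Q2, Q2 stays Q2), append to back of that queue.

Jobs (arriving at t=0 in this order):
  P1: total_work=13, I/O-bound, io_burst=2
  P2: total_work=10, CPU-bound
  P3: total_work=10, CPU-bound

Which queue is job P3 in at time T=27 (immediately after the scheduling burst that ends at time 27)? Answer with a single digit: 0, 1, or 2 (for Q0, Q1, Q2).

t=0-2: P1@Q0 runs 2, rem=11, I/O yield, promote→Q0. Q0=[P2,P3,P1] Q1=[] Q2=[]
t=2-4: P2@Q0 runs 2, rem=8, quantum used, demote→Q1. Q0=[P3,P1] Q1=[P2] Q2=[]
t=4-6: P3@Q0 runs 2, rem=8, quantum used, demote→Q1. Q0=[P1] Q1=[P2,P3] Q2=[]
t=6-8: P1@Q0 runs 2, rem=9, I/O yield, promote→Q0. Q0=[P1] Q1=[P2,P3] Q2=[]
t=8-10: P1@Q0 runs 2, rem=7, I/O yield, promote→Q0. Q0=[P1] Q1=[P2,P3] Q2=[]
t=10-12: P1@Q0 runs 2, rem=5, I/O yield, promote→Q0. Q0=[P1] Q1=[P2,P3] Q2=[]
t=12-14: P1@Q0 runs 2, rem=3, I/O yield, promote→Q0. Q0=[P1] Q1=[P2,P3] Q2=[]
t=14-16: P1@Q0 runs 2, rem=1, I/O yield, promote→Q0. Q0=[P1] Q1=[P2,P3] Q2=[]
t=16-17: P1@Q0 runs 1, rem=0, completes. Q0=[] Q1=[P2,P3] Q2=[]
t=17-22: P2@Q1 runs 5, rem=3, quantum used, demote→Q2. Q0=[] Q1=[P3] Q2=[P2]
t=22-27: P3@Q1 runs 5, rem=3, quantum used, demote→Q2. Q0=[] Q1=[] Q2=[P2,P3]
t=27-30: P2@Q2 runs 3, rem=0, completes. Q0=[] Q1=[] Q2=[P3]
t=30-33: P3@Q2 runs 3, rem=0, completes. Q0=[] Q1=[] Q2=[]

Answer: 2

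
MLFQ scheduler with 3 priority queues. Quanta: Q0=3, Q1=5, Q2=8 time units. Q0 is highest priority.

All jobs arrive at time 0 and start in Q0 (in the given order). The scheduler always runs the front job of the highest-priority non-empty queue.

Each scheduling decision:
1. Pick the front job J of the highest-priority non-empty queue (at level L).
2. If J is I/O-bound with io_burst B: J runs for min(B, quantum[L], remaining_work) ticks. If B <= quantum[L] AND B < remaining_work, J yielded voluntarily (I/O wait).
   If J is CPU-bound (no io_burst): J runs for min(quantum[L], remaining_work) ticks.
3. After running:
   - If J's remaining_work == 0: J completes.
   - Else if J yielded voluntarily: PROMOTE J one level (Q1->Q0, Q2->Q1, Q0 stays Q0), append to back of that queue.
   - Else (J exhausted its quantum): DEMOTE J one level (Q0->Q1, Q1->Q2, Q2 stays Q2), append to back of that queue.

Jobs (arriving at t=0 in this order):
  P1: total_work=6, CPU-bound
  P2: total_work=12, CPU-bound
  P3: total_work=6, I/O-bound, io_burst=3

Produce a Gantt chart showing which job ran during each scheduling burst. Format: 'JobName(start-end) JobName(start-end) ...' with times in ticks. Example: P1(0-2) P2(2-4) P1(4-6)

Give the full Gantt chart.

Answer: P1(0-3) P2(3-6) P3(6-9) P3(9-12) P1(12-15) P2(15-20) P2(20-24)

Derivation:
t=0-3: P1@Q0 runs 3, rem=3, quantum used, demote→Q1. Q0=[P2,P3] Q1=[P1] Q2=[]
t=3-6: P2@Q0 runs 3, rem=9, quantum used, demote→Q1. Q0=[P3] Q1=[P1,P2] Q2=[]
t=6-9: P3@Q0 runs 3, rem=3, I/O yield, promote→Q0. Q0=[P3] Q1=[P1,P2] Q2=[]
t=9-12: P3@Q0 runs 3, rem=0, completes. Q0=[] Q1=[P1,P2] Q2=[]
t=12-15: P1@Q1 runs 3, rem=0, completes. Q0=[] Q1=[P2] Q2=[]
t=15-20: P2@Q1 runs 5, rem=4, quantum used, demote→Q2. Q0=[] Q1=[] Q2=[P2]
t=20-24: P2@Q2 runs 4, rem=0, completes. Q0=[] Q1=[] Q2=[]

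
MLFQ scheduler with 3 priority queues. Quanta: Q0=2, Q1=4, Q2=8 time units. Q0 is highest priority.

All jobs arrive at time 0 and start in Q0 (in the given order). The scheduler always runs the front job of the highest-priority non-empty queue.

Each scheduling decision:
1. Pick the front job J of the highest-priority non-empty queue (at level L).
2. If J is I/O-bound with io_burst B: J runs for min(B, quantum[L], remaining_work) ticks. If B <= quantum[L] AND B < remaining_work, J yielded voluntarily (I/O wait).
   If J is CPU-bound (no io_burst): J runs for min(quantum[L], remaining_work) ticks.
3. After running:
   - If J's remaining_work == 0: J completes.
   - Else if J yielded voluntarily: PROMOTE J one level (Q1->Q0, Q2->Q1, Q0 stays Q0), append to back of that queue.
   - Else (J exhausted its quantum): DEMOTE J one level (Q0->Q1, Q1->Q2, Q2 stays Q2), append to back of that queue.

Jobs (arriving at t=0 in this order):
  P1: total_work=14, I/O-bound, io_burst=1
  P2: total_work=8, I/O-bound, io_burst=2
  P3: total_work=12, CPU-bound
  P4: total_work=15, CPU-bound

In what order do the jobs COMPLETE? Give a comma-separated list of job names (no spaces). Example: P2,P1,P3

t=0-1: P1@Q0 runs 1, rem=13, I/O yield, promote→Q0. Q0=[P2,P3,P4,P1] Q1=[] Q2=[]
t=1-3: P2@Q0 runs 2, rem=6, I/O yield, promote→Q0. Q0=[P3,P4,P1,P2] Q1=[] Q2=[]
t=3-5: P3@Q0 runs 2, rem=10, quantum used, demote→Q1. Q0=[P4,P1,P2] Q1=[P3] Q2=[]
t=5-7: P4@Q0 runs 2, rem=13, quantum used, demote→Q1. Q0=[P1,P2] Q1=[P3,P4] Q2=[]
t=7-8: P1@Q0 runs 1, rem=12, I/O yield, promote→Q0. Q0=[P2,P1] Q1=[P3,P4] Q2=[]
t=8-10: P2@Q0 runs 2, rem=4, I/O yield, promote→Q0. Q0=[P1,P2] Q1=[P3,P4] Q2=[]
t=10-11: P1@Q0 runs 1, rem=11, I/O yield, promote→Q0. Q0=[P2,P1] Q1=[P3,P4] Q2=[]
t=11-13: P2@Q0 runs 2, rem=2, I/O yield, promote→Q0. Q0=[P1,P2] Q1=[P3,P4] Q2=[]
t=13-14: P1@Q0 runs 1, rem=10, I/O yield, promote→Q0. Q0=[P2,P1] Q1=[P3,P4] Q2=[]
t=14-16: P2@Q0 runs 2, rem=0, completes. Q0=[P1] Q1=[P3,P4] Q2=[]
t=16-17: P1@Q0 runs 1, rem=9, I/O yield, promote→Q0. Q0=[P1] Q1=[P3,P4] Q2=[]
t=17-18: P1@Q0 runs 1, rem=8, I/O yield, promote→Q0. Q0=[P1] Q1=[P3,P4] Q2=[]
t=18-19: P1@Q0 runs 1, rem=7, I/O yield, promote→Q0. Q0=[P1] Q1=[P3,P4] Q2=[]
t=19-20: P1@Q0 runs 1, rem=6, I/O yield, promote→Q0. Q0=[P1] Q1=[P3,P4] Q2=[]
t=20-21: P1@Q0 runs 1, rem=5, I/O yield, promote→Q0. Q0=[P1] Q1=[P3,P4] Q2=[]
t=21-22: P1@Q0 runs 1, rem=4, I/O yield, promote→Q0. Q0=[P1] Q1=[P3,P4] Q2=[]
t=22-23: P1@Q0 runs 1, rem=3, I/O yield, promote→Q0. Q0=[P1] Q1=[P3,P4] Q2=[]
t=23-24: P1@Q0 runs 1, rem=2, I/O yield, promote→Q0. Q0=[P1] Q1=[P3,P4] Q2=[]
t=24-25: P1@Q0 runs 1, rem=1, I/O yield, promote→Q0. Q0=[P1] Q1=[P3,P4] Q2=[]
t=25-26: P1@Q0 runs 1, rem=0, completes. Q0=[] Q1=[P3,P4] Q2=[]
t=26-30: P3@Q1 runs 4, rem=6, quantum used, demote→Q2. Q0=[] Q1=[P4] Q2=[P3]
t=30-34: P4@Q1 runs 4, rem=9, quantum used, demote→Q2. Q0=[] Q1=[] Q2=[P3,P4]
t=34-40: P3@Q2 runs 6, rem=0, completes. Q0=[] Q1=[] Q2=[P4]
t=40-48: P4@Q2 runs 8, rem=1, quantum used, demote→Q2. Q0=[] Q1=[] Q2=[P4]
t=48-49: P4@Q2 runs 1, rem=0, completes. Q0=[] Q1=[] Q2=[]

Answer: P2,P1,P3,P4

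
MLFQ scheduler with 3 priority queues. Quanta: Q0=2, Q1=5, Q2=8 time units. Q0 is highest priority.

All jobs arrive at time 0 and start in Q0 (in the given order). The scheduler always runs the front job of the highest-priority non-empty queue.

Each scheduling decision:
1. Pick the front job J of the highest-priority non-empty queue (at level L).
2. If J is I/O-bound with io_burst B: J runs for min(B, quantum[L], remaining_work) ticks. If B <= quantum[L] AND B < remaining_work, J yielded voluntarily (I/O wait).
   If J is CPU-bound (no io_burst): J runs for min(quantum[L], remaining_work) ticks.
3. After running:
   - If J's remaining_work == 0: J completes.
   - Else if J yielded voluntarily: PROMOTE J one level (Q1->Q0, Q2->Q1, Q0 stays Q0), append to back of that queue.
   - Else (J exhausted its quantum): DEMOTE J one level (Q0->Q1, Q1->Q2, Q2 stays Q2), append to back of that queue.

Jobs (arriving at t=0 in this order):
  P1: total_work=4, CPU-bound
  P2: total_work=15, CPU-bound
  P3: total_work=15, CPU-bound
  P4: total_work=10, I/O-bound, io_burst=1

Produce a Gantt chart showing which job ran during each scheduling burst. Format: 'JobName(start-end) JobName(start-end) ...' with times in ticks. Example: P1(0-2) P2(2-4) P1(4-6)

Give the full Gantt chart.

Answer: P1(0-2) P2(2-4) P3(4-6) P4(6-7) P4(7-8) P4(8-9) P4(9-10) P4(10-11) P4(11-12) P4(12-13) P4(13-14) P4(14-15) P4(15-16) P1(16-18) P2(18-23) P3(23-28) P2(28-36) P3(36-44)

Derivation:
t=0-2: P1@Q0 runs 2, rem=2, quantum used, demote→Q1. Q0=[P2,P3,P4] Q1=[P1] Q2=[]
t=2-4: P2@Q0 runs 2, rem=13, quantum used, demote→Q1. Q0=[P3,P4] Q1=[P1,P2] Q2=[]
t=4-6: P3@Q0 runs 2, rem=13, quantum used, demote→Q1. Q0=[P4] Q1=[P1,P2,P3] Q2=[]
t=6-7: P4@Q0 runs 1, rem=9, I/O yield, promote→Q0. Q0=[P4] Q1=[P1,P2,P3] Q2=[]
t=7-8: P4@Q0 runs 1, rem=8, I/O yield, promote→Q0. Q0=[P4] Q1=[P1,P2,P3] Q2=[]
t=8-9: P4@Q0 runs 1, rem=7, I/O yield, promote→Q0. Q0=[P4] Q1=[P1,P2,P3] Q2=[]
t=9-10: P4@Q0 runs 1, rem=6, I/O yield, promote→Q0. Q0=[P4] Q1=[P1,P2,P3] Q2=[]
t=10-11: P4@Q0 runs 1, rem=5, I/O yield, promote→Q0. Q0=[P4] Q1=[P1,P2,P3] Q2=[]
t=11-12: P4@Q0 runs 1, rem=4, I/O yield, promote→Q0. Q0=[P4] Q1=[P1,P2,P3] Q2=[]
t=12-13: P4@Q0 runs 1, rem=3, I/O yield, promote→Q0. Q0=[P4] Q1=[P1,P2,P3] Q2=[]
t=13-14: P4@Q0 runs 1, rem=2, I/O yield, promote→Q0. Q0=[P4] Q1=[P1,P2,P3] Q2=[]
t=14-15: P4@Q0 runs 1, rem=1, I/O yield, promote→Q0. Q0=[P4] Q1=[P1,P2,P3] Q2=[]
t=15-16: P4@Q0 runs 1, rem=0, completes. Q0=[] Q1=[P1,P2,P3] Q2=[]
t=16-18: P1@Q1 runs 2, rem=0, completes. Q0=[] Q1=[P2,P3] Q2=[]
t=18-23: P2@Q1 runs 5, rem=8, quantum used, demote→Q2. Q0=[] Q1=[P3] Q2=[P2]
t=23-28: P3@Q1 runs 5, rem=8, quantum used, demote→Q2. Q0=[] Q1=[] Q2=[P2,P3]
t=28-36: P2@Q2 runs 8, rem=0, completes. Q0=[] Q1=[] Q2=[P3]
t=36-44: P3@Q2 runs 8, rem=0, completes. Q0=[] Q1=[] Q2=[]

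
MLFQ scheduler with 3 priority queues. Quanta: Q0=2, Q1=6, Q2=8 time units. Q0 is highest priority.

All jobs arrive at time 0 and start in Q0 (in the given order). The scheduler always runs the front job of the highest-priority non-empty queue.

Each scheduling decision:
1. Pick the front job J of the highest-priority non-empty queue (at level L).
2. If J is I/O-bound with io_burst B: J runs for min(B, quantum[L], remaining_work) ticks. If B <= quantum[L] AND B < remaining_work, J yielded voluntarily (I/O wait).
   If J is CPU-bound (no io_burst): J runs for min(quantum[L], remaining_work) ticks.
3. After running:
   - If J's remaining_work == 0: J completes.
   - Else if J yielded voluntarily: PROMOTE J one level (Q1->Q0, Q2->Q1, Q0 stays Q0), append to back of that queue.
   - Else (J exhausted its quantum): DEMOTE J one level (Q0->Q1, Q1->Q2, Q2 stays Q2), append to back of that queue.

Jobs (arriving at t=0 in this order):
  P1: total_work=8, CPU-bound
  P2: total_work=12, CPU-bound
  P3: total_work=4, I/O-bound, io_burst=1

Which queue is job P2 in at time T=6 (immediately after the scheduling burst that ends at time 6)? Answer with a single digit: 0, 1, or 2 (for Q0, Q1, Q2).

t=0-2: P1@Q0 runs 2, rem=6, quantum used, demote→Q1. Q0=[P2,P3] Q1=[P1] Q2=[]
t=2-4: P2@Q0 runs 2, rem=10, quantum used, demote→Q1. Q0=[P3] Q1=[P1,P2] Q2=[]
t=4-5: P3@Q0 runs 1, rem=3, I/O yield, promote→Q0. Q0=[P3] Q1=[P1,P2] Q2=[]
t=5-6: P3@Q0 runs 1, rem=2, I/O yield, promote→Q0. Q0=[P3] Q1=[P1,P2] Q2=[]
t=6-7: P3@Q0 runs 1, rem=1, I/O yield, promote→Q0. Q0=[P3] Q1=[P1,P2] Q2=[]
t=7-8: P3@Q0 runs 1, rem=0, completes. Q0=[] Q1=[P1,P2] Q2=[]
t=8-14: P1@Q1 runs 6, rem=0, completes. Q0=[] Q1=[P2] Q2=[]
t=14-20: P2@Q1 runs 6, rem=4, quantum used, demote→Q2. Q0=[] Q1=[] Q2=[P2]
t=20-24: P2@Q2 runs 4, rem=0, completes. Q0=[] Q1=[] Q2=[]

Answer: 1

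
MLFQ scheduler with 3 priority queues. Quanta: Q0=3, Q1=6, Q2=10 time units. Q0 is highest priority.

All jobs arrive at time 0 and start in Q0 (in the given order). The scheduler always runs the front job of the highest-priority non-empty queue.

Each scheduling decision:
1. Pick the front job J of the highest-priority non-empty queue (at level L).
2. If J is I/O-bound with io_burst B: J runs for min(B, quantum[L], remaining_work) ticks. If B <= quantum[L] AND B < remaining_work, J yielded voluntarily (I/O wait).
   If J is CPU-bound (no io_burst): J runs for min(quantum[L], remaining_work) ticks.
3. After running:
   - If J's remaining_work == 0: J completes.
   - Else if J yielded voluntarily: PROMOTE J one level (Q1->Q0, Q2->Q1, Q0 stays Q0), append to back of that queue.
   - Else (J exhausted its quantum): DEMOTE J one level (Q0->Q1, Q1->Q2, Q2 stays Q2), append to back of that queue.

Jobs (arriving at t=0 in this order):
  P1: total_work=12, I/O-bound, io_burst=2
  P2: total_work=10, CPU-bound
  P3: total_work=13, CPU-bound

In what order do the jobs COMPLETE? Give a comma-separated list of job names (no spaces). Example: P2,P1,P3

Answer: P1,P2,P3

Derivation:
t=0-2: P1@Q0 runs 2, rem=10, I/O yield, promote→Q0. Q0=[P2,P3,P1] Q1=[] Q2=[]
t=2-5: P2@Q0 runs 3, rem=7, quantum used, demote→Q1. Q0=[P3,P1] Q1=[P2] Q2=[]
t=5-8: P3@Q0 runs 3, rem=10, quantum used, demote→Q1. Q0=[P1] Q1=[P2,P3] Q2=[]
t=8-10: P1@Q0 runs 2, rem=8, I/O yield, promote→Q0. Q0=[P1] Q1=[P2,P3] Q2=[]
t=10-12: P1@Q0 runs 2, rem=6, I/O yield, promote→Q0. Q0=[P1] Q1=[P2,P3] Q2=[]
t=12-14: P1@Q0 runs 2, rem=4, I/O yield, promote→Q0. Q0=[P1] Q1=[P2,P3] Q2=[]
t=14-16: P1@Q0 runs 2, rem=2, I/O yield, promote→Q0. Q0=[P1] Q1=[P2,P3] Q2=[]
t=16-18: P1@Q0 runs 2, rem=0, completes. Q0=[] Q1=[P2,P3] Q2=[]
t=18-24: P2@Q1 runs 6, rem=1, quantum used, demote→Q2. Q0=[] Q1=[P3] Q2=[P2]
t=24-30: P3@Q1 runs 6, rem=4, quantum used, demote→Q2. Q0=[] Q1=[] Q2=[P2,P3]
t=30-31: P2@Q2 runs 1, rem=0, completes. Q0=[] Q1=[] Q2=[P3]
t=31-35: P3@Q2 runs 4, rem=0, completes. Q0=[] Q1=[] Q2=[]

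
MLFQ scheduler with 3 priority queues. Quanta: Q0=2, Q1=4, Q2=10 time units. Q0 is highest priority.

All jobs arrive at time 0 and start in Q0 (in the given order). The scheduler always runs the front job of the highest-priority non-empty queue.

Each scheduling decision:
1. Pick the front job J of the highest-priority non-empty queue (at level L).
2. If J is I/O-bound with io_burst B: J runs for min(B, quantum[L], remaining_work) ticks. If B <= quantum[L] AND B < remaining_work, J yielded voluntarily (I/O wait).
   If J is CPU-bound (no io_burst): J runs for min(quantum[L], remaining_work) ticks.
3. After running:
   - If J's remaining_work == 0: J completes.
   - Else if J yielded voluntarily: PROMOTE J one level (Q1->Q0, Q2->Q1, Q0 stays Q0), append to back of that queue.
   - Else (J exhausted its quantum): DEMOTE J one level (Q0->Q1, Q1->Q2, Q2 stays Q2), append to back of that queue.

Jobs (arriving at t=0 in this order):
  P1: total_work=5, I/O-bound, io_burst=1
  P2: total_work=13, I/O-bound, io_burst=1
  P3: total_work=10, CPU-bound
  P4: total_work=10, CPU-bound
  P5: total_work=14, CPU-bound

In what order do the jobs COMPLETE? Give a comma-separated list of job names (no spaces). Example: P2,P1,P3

Answer: P1,P2,P3,P4,P5

Derivation:
t=0-1: P1@Q0 runs 1, rem=4, I/O yield, promote→Q0. Q0=[P2,P3,P4,P5,P1] Q1=[] Q2=[]
t=1-2: P2@Q0 runs 1, rem=12, I/O yield, promote→Q0. Q0=[P3,P4,P5,P1,P2] Q1=[] Q2=[]
t=2-4: P3@Q0 runs 2, rem=8, quantum used, demote→Q1. Q0=[P4,P5,P1,P2] Q1=[P3] Q2=[]
t=4-6: P4@Q0 runs 2, rem=8, quantum used, demote→Q1. Q0=[P5,P1,P2] Q1=[P3,P4] Q2=[]
t=6-8: P5@Q0 runs 2, rem=12, quantum used, demote→Q1. Q0=[P1,P2] Q1=[P3,P4,P5] Q2=[]
t=8-9: P1@Q0 runs 1, rem=3, I/O yield, promote→Q0. Q0=[P2,P1] Q1=[P3,P4,P5] Q2=[]
t=9-10: P2@Q0 runs 1, rem=11, I/O yield, promote→Q0. Q0=[P1,P2] Q1=[P3,P4,P5] Q2=[]
t=10-11: P1@Q0 runs 1, rem=2, I/O yield, promote→Q0. Q0=[P2,P1] Q1=[P3,P4,P5] Q2=[]
t=11-12: P2@Q0 runs 1, rem=10, I/O yield, promote→Q0. Q0=[P1,P2] Q1=[P3,P4,P5] Q2=[]
t=12-13: P1@Q0 runs 1, rem=1, I/O yield, promote→Q0. Q0=[P2,P1] Q1=[P3,P4,P5] Q2=[]
t=13-14: P2@Q0 runs 1, rem=9, I/O yield, promote→Q0. Q0=[P1,P2] Q1=[P3,P4,P5] Q2=[]
t=14-15: P1@Q0 runs 1, rem=0, completes. Q0=[P2] Q1=[P3,P4,P5] Q2=[]
t=15-16: P2@Q0 runs 1, rem=8, I/O yield, promote→Q0. Q0=[P2] Q1=[P3,P4,P5] Q2=[]
t=16-17: P2@Q0 runs 1, rem=7, I/O yield, promote→Q0. Q0=[P2] Q1=[P3,P4,P5] Q2=[]
t=17-18: P2@Q0 runs 1, rem=6, I/O yield, promote→Q0. Q0=[P2] Q1=[P3,P4,P5] Q2=[]
t=18-19: P2@Q0 runs 1, rem=5, I/O yield, promote→Q0. Q0=[P2] Q1=[P3,P4,P5] Q2=[]
t=19-20: P2@Q0 runs 1, rem=4, I/O yield, promote→Q0. Q0=[P2] Q1=[P3,P4,P5] Q2=[]
t=20-21: P2@Q0 runs 1, rem=3, I/O yield, promote→Q0. Q0=[P2] Q1=[P3,P4,P5] Q2=[]
t=21-22: P2@Q0 runs 1, rem=2, I/O yield, promote→Q0. Q0=[P2] Q1=[P3,P4,P5] Q2=[]
t=22-23: P2@Q0 runs 1, rem=1, I/O yield, promote→Q0. Q0=[P2] Q1=[P3,P4,P5] Q2=[]
t=23-24: P2@Q0 runs 1, rem=0, completes. Q0=[] Q1=[P3,P4,P5] Q2=[]
t=24-28: P3@Q1 runs 4, rem=4, quantum used, demote→Q2. Q0=[] Q1=[P4,P5] Q2=[P3]
t=28-32: P4@Q1 runs 4, rem=4, quantum used, demote→Q2. Q0=[] Q1=[P5] Q2=[P3,P4]
t=32-36: P5@Q1 runs 4, rem=8, quantum used, demote→Q2. Q0=[] Q1=[] Q2=[P3,P4,P5]
t=36-40: P3@Q2 runs 4, rem=0, completes. Q0=[] Q1=[] Q2=[P4,P5]
t=40-44: P4@Q2 runs 4, rem=0, completes. Q0=[] Q1=[] Q2=[P5]
t=44-52: P5@Q2 runs 8, rem=0, completes. Q0=[] Q1=[] Q2=[]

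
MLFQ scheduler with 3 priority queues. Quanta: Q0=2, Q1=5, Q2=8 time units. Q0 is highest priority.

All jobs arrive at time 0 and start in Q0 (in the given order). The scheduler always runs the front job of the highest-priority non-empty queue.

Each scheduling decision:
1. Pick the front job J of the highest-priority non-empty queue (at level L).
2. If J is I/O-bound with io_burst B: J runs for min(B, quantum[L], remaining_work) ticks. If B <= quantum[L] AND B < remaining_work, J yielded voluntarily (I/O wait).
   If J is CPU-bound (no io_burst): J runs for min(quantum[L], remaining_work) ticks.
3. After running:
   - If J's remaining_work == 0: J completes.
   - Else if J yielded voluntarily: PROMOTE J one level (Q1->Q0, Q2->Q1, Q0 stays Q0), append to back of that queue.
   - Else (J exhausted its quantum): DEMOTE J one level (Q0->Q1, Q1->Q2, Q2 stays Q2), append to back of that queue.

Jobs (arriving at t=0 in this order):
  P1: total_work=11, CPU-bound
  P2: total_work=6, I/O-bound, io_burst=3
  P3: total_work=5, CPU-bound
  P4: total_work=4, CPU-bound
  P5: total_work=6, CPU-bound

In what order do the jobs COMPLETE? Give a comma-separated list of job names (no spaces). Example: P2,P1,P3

t=0-2: P1@Q0 runs 2, rem=9, quantum used, demote→Q1. Q0=[P2,P3,P4,P5] Q1=[P1] Q2=[]
t=2-4: P2@Q0 runs 2, rem=4, quantum used, demote→Q1. Q0=[P3,P4,P5] Q1=[P1,P2] Q2=[]
t=4-6: P3@Q0 runs 2, rem=3, quantum used, demote→Q1. Q0=[P4,P5] Q1=[P1,P2,P3] Q2=[]
t=6-8: P4@Q0 runs 2, rem=2, quantum used, demote→Q1. Q0=[P5] Q1=[P1,P2,P3,P4] Q2=[]
t=8-10: P5@Q0 runs 2, rem=4, quantum used, demote→Q1. Q0=[] Q1=[P1,P2,P3,P4,P5] Q2=[]
t=10-15: P1@Q1 runs 5, rem=4, quantum used, demote→Q2. Q0=[] Q1=[P2,P3,P4,P5] Q2=[P1]
t=15-18: P2@Q1 runs 3, rem=1, I/O yield, promote→Q0. Q0=[P2] Q1=[P3,P4,P5] Q2=[P1]
t=18-19: P2@Q0 runs 1, rem=0, completes. Q0=[] Q1=[P3,P4,P5] Q2=[P1]
t=19-22: P3@Q1 runs 3, rem=0, completes. Q0=[] Q1=[P4,P5] Q2=[P1]
t=22-24: P4@Q1 runs 2, rem=0, completes. Q0=[] Q1=[P5] Q2=[P1]
t=24-28: P5@Q1 runs 4, rem=0, completes. Q0=[] Q1=[] Q2=[P1]
t=28-32: P1@Q2 runs 4, rem=0, completes. Q0=[] Q1=[] Q2=[]

Answer: P2,P3,P4,P5,P1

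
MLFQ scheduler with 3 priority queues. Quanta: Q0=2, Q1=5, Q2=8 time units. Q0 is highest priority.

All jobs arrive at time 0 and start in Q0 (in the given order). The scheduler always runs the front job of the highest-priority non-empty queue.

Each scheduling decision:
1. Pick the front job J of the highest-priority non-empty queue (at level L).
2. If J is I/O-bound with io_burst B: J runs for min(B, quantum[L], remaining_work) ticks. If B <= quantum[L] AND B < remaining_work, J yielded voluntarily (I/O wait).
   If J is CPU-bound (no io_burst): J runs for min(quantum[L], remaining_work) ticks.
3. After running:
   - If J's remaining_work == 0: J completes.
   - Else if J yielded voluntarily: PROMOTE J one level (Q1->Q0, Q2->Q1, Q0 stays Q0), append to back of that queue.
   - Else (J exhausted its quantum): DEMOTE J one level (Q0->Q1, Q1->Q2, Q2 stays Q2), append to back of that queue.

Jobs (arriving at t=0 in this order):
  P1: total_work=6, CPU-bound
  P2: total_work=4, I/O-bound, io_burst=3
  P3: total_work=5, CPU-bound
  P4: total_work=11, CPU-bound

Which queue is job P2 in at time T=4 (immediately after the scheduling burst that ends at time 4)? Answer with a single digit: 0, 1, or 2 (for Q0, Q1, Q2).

Answer: 1

Derivation:
t=0-2: P1@Q0 runs 2, rem=4, quantum used, demote→Q1. Q0=[P2,P3,P4] Q1=[P1] Q2=[]
t=2-4: P2@Q0 runs 2, rem=2, quantum used, demote→Q1. Q0=[P3,P4] Q1=[P1,P2] Q2=[]
t=4-6: P3@Q0 runs 2, rem=3, quantum used, demote→Q1. Q0=[P4] Q1=[P1,P2,P3] Q2=[]
t=6-8: P4@Q0 runs 2, rem=9, quantum used, demote→Q1. Q0=[] Q1=[P1,P2,P3,P4] Q2=[]
t=8-12: P1@Q1 runs 4, rem=0, completes. Q0=[] Q1=[P2,P3,P4] Q2=[]
t=12-14: P2@Q1 runs 2, rem=0, completes. Q0=[] Q1=[P3,P4] Q2=[]
t=14-17: P3@Q1 runs 3, rem=0, completes. Q0=[] Q1=[P4] Q2=[]
t=17-22: P4@Q1 runs 5, rem=4, quantum used, demote→Q2. Q0=[] Q1=[] Q2=[P4]
t=22-26: P4@Q2 runs 4, rem=0, completes. Q0=[] Q1=[] Q2=[]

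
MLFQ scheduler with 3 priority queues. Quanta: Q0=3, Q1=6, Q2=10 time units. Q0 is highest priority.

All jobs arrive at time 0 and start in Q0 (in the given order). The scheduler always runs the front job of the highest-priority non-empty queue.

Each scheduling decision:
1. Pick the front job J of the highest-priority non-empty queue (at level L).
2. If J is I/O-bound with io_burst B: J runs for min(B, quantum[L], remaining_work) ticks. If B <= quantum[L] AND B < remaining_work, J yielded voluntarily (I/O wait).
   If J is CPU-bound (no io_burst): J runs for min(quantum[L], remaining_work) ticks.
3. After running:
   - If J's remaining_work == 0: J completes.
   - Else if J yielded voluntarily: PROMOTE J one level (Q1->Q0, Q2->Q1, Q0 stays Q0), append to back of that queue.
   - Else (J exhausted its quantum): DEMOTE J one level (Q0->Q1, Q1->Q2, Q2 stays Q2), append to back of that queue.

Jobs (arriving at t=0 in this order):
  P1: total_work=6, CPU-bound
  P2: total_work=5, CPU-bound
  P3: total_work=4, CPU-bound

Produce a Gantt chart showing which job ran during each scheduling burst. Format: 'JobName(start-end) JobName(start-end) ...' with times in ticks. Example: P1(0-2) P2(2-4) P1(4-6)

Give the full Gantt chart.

t=0-3: P1@Q0 runs 3, rem=3, quantum used, demote→Q1. Q0=[P2,P3] Q1=[P1] Q2=[]
t=3-6: P2@Q0 runs 3, rem=2, quantum used, demote→Q1. Q0=[P3] Q1=[P1,P2] Q2=[]
t=6-9: P3@Q0 runs 3, rem=1, quantum used, demote→Q1. Q0=[] Q1=[P1,P2,P3] Q2=[]
t=9-12: P1@Q1 runs 3, rem=0, completes. Q0=[] Q1=[P2,P3] Q2=[]
t=12-14: P2@Q1 runs 2, rem=0, completes. Q0=[] Q1=[P3] Q2=[]
t=14-15: P3@Q1 runs 1, rem=0, completes. Q0=[] Q1=[] Q2=[]

Answer: P1(0-3) P2(3-6) P3(6-9) P1(9-12) P2(12-14) P3(14-15)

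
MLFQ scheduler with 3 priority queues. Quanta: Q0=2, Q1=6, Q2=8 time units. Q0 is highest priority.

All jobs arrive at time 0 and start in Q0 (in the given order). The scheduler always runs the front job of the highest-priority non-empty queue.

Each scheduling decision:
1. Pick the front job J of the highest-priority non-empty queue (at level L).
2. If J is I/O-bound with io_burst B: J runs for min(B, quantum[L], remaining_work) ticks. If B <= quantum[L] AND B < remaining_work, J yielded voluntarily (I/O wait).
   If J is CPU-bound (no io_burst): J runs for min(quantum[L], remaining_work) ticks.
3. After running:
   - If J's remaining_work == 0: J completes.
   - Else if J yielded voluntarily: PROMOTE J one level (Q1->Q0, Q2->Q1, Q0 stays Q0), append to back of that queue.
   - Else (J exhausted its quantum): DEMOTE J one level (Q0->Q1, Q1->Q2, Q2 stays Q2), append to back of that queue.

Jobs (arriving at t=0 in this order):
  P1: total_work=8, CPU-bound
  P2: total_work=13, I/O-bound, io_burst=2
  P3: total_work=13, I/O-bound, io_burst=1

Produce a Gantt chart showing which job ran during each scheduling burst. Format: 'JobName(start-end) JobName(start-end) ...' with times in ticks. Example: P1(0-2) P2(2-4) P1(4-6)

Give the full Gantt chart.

Answer: P1(0-2) P2(2-4) P3(4-5) P2(5-7) P3(7-8) P2(8-10) P3(10-11) P2(11-13) P3(13-14) P2(14-16) P3(16-17) P2(17-19) P3(19-20) P2(20-21) P3(21-22) P3(22-23) P3(23-24) P3(24-25) P3(25-26) P3(26-27) P3(27-28) P1(28-34)

Derivation:
t=0-2: P1@Q0 runs 2, rem=6, quantum used, demote→Q1. Q0=[P2,P3] Q1=[P1] Q2=[]
t=2-4: P2@Q0 runs 2, rem=11, I/O yield, promote→Q0. Q0=[P3,P2] Q1=[P1] Q2=[]
t=4-5: P3@Q0 runs 1, rem=12, I/O yield, promote→Q0. Q0=[P2,P3] Q1=[P1] Q2=[]
t=5-7: P2@Q0 runs 2, rem=9, I/O yield, promote→Q0. Q0=[P3,P2] Q1=[P1] Q2=[]
t=7-8: P3@Q0 runs 1, rem=11, I/O yield, promote→Q0. Q0=[P2,P3] Q1=[P1] Q2=[]
t=8-10: P2@Q0 runs 2, rem=7, I/O yield, promote→Q0. Q0=[P3,P2] Q1=[P1] Q2=[]
t=10-11: P3@Q0 runs 1, rem=10, I/O yield, promote→Q0. Q0=[P2,P3] Q1=[P1] Q2=[]
t=11-13: P2@Q0 runs 2, rem=5, I/O yield, promote→Q0. Q0=[P3,P2] Q1=[P1] Q2=[]
t=13-14: P3@Q0 runs 1, rem=9, I/O yield, promote→Q0. Q0=[P2,P3] Q1=[P1] Q2=[]
t=14-16: P2@Q0 runs 2, rem=3, I/O yield, promote→Q0. Q0=[P3,P2] Q1=[P1] Q2=[]
t=16-17: P3@Q0 runs 1, rem=8, I/O yield, promote→Q0. Q0=[P2,P3] Q1=[P1] Q2=[]
t=17-19: P2@Q0 runs 2, rem=1, I/O yield, promote→Q0. Q0=[P3,P2] Q1=[P1] Q2=[]
t=19-20: P3@Q0 runs 1, rem=7, I/O yield, promote→Q0. Q0=[P2,P3] Q1=[P1] Q2=[]
t=20-21: P2@Q0 runs 1, rem=0, completes. Q0=[P3] Q1=[P1] Q2=[]
t=21-22: P3@Q0 runs 1, rem=6, I/O yield, promote→Q0. Q0=[P3] Q1=[P1] Q2=[]
t=22-23: P3@Q0 runs 1, rem=5, I/O yield, promote→Q0. Q0=[P3] Q1=[P1] Q2=[]
t=23-24: P3@Q0 runs 1, rem=4, I/O yield, promote→Q0. Q0=[P3] Q1=[P1] Q2=[]
t=24-25: P3@Q0 runs 1, rem=3, I/O yield, promote→Q0. Q0=[P3] Q1=[P1] Q2=[]
t=25-26: P3@Q0 runs 1, rem=2, I/O yield, promote→Q0. Q0=[P3] Q1=[P1] Q2=[]
t=26-27: P3@Q0 runs 1, rem=1, I/O yield, promote→Q0. Q0=[P3] Q1=[P1] Q2=[]
t=27-28: P3@Q0 runs 1, rem=0, completes. Q0=[] Q1=[P1] Q2=[]
t=28-34: P1@Q1 runs 6, rem=0, completes. Q0=[] Q1=[] Q2=[]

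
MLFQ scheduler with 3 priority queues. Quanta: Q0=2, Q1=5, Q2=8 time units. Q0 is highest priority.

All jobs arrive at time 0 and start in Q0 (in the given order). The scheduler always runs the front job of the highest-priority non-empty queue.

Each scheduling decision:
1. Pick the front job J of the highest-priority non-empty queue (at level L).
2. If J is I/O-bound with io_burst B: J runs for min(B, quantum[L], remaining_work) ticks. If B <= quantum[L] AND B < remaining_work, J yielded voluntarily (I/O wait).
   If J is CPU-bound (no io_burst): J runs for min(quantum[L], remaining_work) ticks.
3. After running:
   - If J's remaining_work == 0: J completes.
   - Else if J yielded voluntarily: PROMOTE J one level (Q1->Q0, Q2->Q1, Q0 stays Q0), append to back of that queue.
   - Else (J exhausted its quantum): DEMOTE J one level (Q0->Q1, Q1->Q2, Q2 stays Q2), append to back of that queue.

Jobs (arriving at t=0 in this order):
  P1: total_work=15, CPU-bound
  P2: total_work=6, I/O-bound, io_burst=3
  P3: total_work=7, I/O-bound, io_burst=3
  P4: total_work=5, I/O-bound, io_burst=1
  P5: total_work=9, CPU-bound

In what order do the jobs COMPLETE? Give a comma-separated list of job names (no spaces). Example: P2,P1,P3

t=0-2: P1@Q0 runs 2, rem=13, quantum used, demote→Q1. Q0=[P2,P3,P4,P5] Q1=[P1] Q2=[]
t=2-4: P2@Q0 runs 2, rem=4, quantum used, demote→Q1. Q0=[P3,P4,P5] Q1=[P1,P2] Q2=[]
t=4-6: P3@Q0 runs 2, rem=5, quantum used, demote→Q1. Q0=[P4,P5] Q1=[P1,P2,P3] Q2=[]
t=6-7: P4@Q0 runs 1, rem=4, I/O yield, promote→Q0. Q0=[P5,P4] Q1=[P1,P2,P3] Q2=[]
t=7-9: P5@Q0 runs 2, rem=7, quantum used, demote→Q1. Q0=[P4] Q1=[P1,P2,P3,P5] Q2=[]
t=9-10: P4@Q0 runs 1, rem=3, I/O yield, promote→Q0. Q0=[P4] Q1=[P1,P2,P3,P5] Q2=[]
t=10-11: P4@Q0 runs 1, rem=2, I/O yield, promote→Q0. Q0=[P4] Q1=[P1,P2,P3,P5] Q2=[]
t=11-12: P4@Q0 runs 1, rem=1, I/O yield, promote→Q0. Q0=[P4] Q1=[P1,P2,P3,P5] Q2=[]
t=12-13: P4@Q0 runs 1, rem=0, completes. Q0=[] Q1=[P1,P2,P3,P5] Q2=[]
t=13-18: P1@Q1 runs 5, rem=8, quantum used, demote→Q2. Q0=[] Q1=[P2,P3,P5] Q2=[P1]
t=18-21: P2@Q1 runs 3, rem=1, I/O yield, promote→Q0. Q0=[P2] Q1=[P3,P5] Q2=[P1]
t=21-22: P2@Q0 runs 1, rem=0, completes. Q0=[] Q1=[P3,P5] Q2=[P1]
t=22-25: P3@Q1 runs 3, rem=2, I/O yield, promote→Q0. Q0=[P3] Q1=[P5] Q2=[P1]
t=25-27: P3@Q0 runs 2, rem=0, completes. Q0=[] Q1=[P5] Q2=[P1]
t=27-32: P5@Q1 runs 5, rem=2, quantum used, demote→Q2. Q0=[] Q1=[] Q2=[P1,P5]
t=32-40: P1@Q2 runs 8, rem=0, completes. Q0=[] Q1=[] Q2=[P5]
t=40-42: P5@Q2 runs 2, rem=0, completes. Q0=[] Q1=[] Q2=[]

Answer: P4,P2,P3,P1,P5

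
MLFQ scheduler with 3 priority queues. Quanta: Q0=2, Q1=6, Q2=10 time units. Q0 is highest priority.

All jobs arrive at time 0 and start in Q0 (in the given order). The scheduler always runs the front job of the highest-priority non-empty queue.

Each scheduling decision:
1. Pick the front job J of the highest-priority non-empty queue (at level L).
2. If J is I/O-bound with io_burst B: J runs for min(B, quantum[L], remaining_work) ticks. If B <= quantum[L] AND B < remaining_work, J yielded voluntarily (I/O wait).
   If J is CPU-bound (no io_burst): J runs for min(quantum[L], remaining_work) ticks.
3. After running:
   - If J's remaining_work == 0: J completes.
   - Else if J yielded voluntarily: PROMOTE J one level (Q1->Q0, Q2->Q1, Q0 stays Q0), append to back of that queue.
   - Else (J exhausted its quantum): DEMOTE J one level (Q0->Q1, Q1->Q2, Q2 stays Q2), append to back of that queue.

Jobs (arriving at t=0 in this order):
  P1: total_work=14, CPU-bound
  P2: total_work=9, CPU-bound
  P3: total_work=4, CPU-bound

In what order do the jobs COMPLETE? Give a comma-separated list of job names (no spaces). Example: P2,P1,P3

t=0-2: P1@Q0 runs 2, rem=12, quantum used, demote→Q1. Q0=[P2,P3] Q1=[P1] Q2=[]
t=2-4: P2@Q0 runs 2, rem=7, quantum used, demote→Q1. Q0=[P3] Q1=[P1,P2] Q2=[]
t=4-6: P3@Q0 runs 2, rem=2, quantum used, demote→Q1. Q0=[] Q1=[P1,P2,P3] Q2=[]
t=6-12: P1@Q1 runs 6, rem=6, quantum used, demote→Q2. Q0=[] Q1=[P2,P3] Q2=[P1]
t=12-18: P2@Q1 runs 6, rem=1, quantum used, demote→Q2. Q0=[] Q1=[P3] Q2=[P1,P2]
t=18-20: P3@Q1 runs 2, rem=0, completes. Q0=[] Q1=[] Q2=[P1,P2]
t=20-26: P1@Q2 runs 6, rem=0, completes. Q0=[] Q1=[] Q2=[P2]
t=26-27: P2@Q2 runs 1, rem=0, completes. Q0=[] Q1=[] Q2=[]

Answer: P3,P1,P2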